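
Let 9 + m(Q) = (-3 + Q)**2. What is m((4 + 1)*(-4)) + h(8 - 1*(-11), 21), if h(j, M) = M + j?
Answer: 560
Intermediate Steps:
m(Q) = -9 + (-3 + Q)**2
m((4 + 1)*(-4)) + h(8 - 1*(-11), 21) = ((4 + 1)*(-4))*(-6 + (4 + 1)*(-4)) + (21 + (8 - 1*(-11))) = (5*(-4))*(-6 + 5*(-4)) + (21 + (8 + 11)) = -20*(-6 - 20) + (21 + 19) = -20*(-26) + 40 = 520 + 40 = 560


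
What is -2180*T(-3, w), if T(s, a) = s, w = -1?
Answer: 6540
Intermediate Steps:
-2180*T(-3, w) = -2180*(-3) = 6540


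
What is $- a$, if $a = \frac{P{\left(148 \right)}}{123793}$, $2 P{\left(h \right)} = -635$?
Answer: $\frac{635}{247586} \approx 0.0025648$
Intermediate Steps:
$P{\left(h \right)} = - \frac{635}{2}$ ($P{\left(h \right)} = \frac{1}{2} \left(-635\right) = - \frac{635}{2}$)
$a = - \frac{635}{247586}$ ($a = - \frac{635}{2 \cdot 123793} = \left(- \frac{635}{2}\right) \frac{1}{123793} = - \frac{635}{247586} \approx -0.0025648$)
$- a = \left(-1\right) \left(- \frac{635}{247586}\right) = \frac{635}{247586}$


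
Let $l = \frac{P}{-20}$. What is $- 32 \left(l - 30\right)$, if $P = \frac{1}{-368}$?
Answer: $\frac{220799}{230} \approx 960.0$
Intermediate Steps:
$P = - \frac{1}{368} \approx -0.0027174$
$l = \frac{1}{7360}$ ($l = - \frac{1}{368 \left(-20\right)} = \left(- \frac{1}{368}\right) \left(- \frac{1}{20}\right) = \frac{1}{7360} \approx 0.00013587$)
$- 32 \left(l - 30\right) = - 32 \left(\frac{1}{7360} - 30\right) = \left(-32\right) \left(- \frac{220799}{7360}\right) = \frac{220799}{230}$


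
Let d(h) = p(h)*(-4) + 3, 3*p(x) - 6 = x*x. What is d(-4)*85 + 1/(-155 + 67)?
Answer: -590923/264 ≈ -2238.3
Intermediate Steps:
p(x) = 2 + x²/3 (p(x) = 2 + (x*x)/3 = 2 + x²/3)
d(h) = -5 - 4*h²/3 (d(h) = (2 + h²/3)*(-4) + 3 = (-8 - 4*h²/3) + 3 = -5 - 4*h²/3)
d(-4)*85 + 1/(-155 + 67) = (-5 - 4/3*(-4)²)*85 + 1/(-155 + 67) = (-5 - 4/3*16)*85 + 1/(-88) = (-5 - 64/3)*85 - 1/88 = -79/3*85 - 1/88 = -6715/3 - 1/88 = -590923/264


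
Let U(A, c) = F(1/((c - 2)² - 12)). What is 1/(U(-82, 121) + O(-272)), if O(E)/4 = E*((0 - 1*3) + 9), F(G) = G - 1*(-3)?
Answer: -14149/92322224 ≈ -0.00015326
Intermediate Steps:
F(G) = 3 + G (F(G) = G + 3 = 3 + G)
O(E) = 24*E (O(E) = 4*(E*((0 - 1*3) + 9)) = 4*(E*((0 - 3) + 9)) = 4*(E*(-3 + 9)) = 4*(E*6) = 4*(6*E) = 24*E)
U(A, c) = 3 + 1/(-12 + (-2 + c)²) (U(A, c) = 3 + 1/((c - 2)² - 12) = 3 + 1/((-2 + c)² - 12) = 3 + 1/(-12 + (-2 + c)²))
1/(U(-82, 121) + O(-272)) = 1/((-35 + 3*(-2 + 121)²)/(-12 + (-2 + 121)²) + 24*(-272)) = 1/((-35 + 3*119²)/(-12 + 119²) - 6528) = 1/((-35 + 3*14161)/(-12 + 14161) - 6528) = 1/((-35 + 42483)/14149 - 6528) = 1/((1/14149)*42448 - 6528) = 1/(42448/14149 - 6528) = 1/(-92322224/14149) = -14149/92322224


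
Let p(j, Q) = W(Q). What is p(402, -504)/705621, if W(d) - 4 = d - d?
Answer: 4/705621 ≈ 5.6688e-6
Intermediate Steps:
W(d) = 4 (W(d) = 4 + (d - d) = 4 + 0 = 4)
p(j, Q) = 4
p(402, -504)/705621 = 4/705621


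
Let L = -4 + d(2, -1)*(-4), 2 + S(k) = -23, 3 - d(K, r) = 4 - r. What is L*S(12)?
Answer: -100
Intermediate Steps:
d(K, r) = -1 + r (d(K, r) = 3 - (4 - r) = 3 + (-4 + r) = -1 + r)
S(k) = -25 (S(k) = -2 - 23 = -25)
L = 4 (L = -4 + (-1 - 1)*(-4) = -4 - 2*(-4) = -4 + 8 = 4)
L*S(12) = 4*(-25) = -100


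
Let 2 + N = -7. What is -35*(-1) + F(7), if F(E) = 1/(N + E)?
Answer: 69/2 ≈ 34.500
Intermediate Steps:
N = -9 (N = -2 - 7 = -9)
F(E) = 1/(-9 + E)
-35*(-1) + F(7) = -35*(-1) + 1/(-9 + 7) = 35 + 1/(-2) = 35 - 1/2 = 69/2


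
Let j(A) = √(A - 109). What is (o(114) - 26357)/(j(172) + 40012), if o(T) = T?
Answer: -150004988/228708583 + 11247*√7/228708583 ≈ -0.65575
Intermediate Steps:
j(A) = √(-109 + A)
(o(114) - 26357)/(j(172) + 40012) = (114 - 26357)/(√(-109 + 172) + 40012) = -26243/(√63 + 40012) = -26243/(3*√7 + 40012) = -26243/(40012 + 3*√7)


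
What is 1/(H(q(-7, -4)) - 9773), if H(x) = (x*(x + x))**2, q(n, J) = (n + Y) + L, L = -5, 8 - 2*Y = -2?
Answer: -1/169 ≈ -0.0059172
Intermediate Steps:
Y = 5 (Y = 4 - 1/2*(-2) = 4 + 1 = 5)
q(n, J) = n (q(n, J) = (n + 5) - 5 = (5 + n) - 5 = n)
H(x) = 4*x**4 (H(x) = (x*(2*x))**2 = (2*x**2)**2 = 4*x**4)
1/(H(q(-7, -4)) - 9773) = 1/(4*(-7)**4 - 9773) = 1/(4*2401 - 9773) = 1/(9604 - 9773) = 1/(-169) = -1/169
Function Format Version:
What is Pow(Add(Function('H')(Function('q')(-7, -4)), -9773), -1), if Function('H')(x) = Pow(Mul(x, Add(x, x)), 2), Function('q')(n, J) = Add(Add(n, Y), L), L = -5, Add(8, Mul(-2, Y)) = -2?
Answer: Rational(-1, 169) ≈ -0.0059172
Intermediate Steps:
Y = 5 (Y = Add(4, Mul(Rational(-1, 2), -2)) = Add(4, 1) = 5)
Function('q')(n, J) = n (Function('q')(n, J) = Add(Add(n, 5), -5) = Add(Add(5, n), -5) = n)
Function('H')(x) = Mul(4, Pow(x, 4)) (Function('H')(x) = Pow(Mul(x, Mul(2, x)), 2) = Pow(Mul(2, Pow(x, 2)), 2) = Mul(4, Pow(x, 4)))
Pow(Add(Function('H')(Function('q')(-7, -4)), -9773), -1) = Pow(Add(Mul(4, Pow(-7, 4)), -9773), -1) = Pow(Add(Mul(4, 2401), -9773), -1) = Pow(Add(9604, -9773), -1) = Pow(-169, -1) = Rational(-1, 169)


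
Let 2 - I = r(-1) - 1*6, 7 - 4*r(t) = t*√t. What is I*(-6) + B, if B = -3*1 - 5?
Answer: -91/2 + 3*I/2 ≈ -45.5 + 1.5*I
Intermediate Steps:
B = -8 (B = -3 - 5 = -8)
r(t) = 7/4 - t^(3/2)/4 (r(t) = 7/4 - t*√t/4 = 7/4 - t^(3/2)/4)
I = 25/4 - I/4 (I = 2 - ((7/4 - (-1)*I/4) - 1*6) = 2 - ((7/4 - (-1)*I/4) - 6) = 2 - ((7/4 + I/4) - 6) = 2 - (-17/4 + I/4) = 2 + (17/4 - I/4) = 25/4 - I/4 ≈ 6.25 - 0.25*I)
I*(-6) + B = (25/4 - I/4)*(-6) - 8 = (-75/2 + 3*I/2) - 8 = -91/2 + 3*I/2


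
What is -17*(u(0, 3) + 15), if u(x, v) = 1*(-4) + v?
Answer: -238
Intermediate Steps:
u(x, v) = -4 + v
-17*(u(0, 3) + 15) = -17*((-4 + 3) + 15) = -17*(-1 + 15) = -17*14 = -238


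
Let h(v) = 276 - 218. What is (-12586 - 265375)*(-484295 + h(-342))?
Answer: 134599000757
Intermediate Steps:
h(v) = 58
(-12586 - 265375)*(-484295 + h(-342)) = (-12586 - 265375)*(-484295 + 58) = -277961*(-484237) = 134599000757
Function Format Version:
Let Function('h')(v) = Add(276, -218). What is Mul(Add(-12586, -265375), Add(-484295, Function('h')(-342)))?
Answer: 134599000757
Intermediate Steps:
Function('h')(v) = 58
Mul(Add(-12586, -265375), Add(-484295, Function('h')(-342))) = Mul(Add(-12586, -265375), Add(-484295, 58)) = Mul(-277961, -484237) = 134599000757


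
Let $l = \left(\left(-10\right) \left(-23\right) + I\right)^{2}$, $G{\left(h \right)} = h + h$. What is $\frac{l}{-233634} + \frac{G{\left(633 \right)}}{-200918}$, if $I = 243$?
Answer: $- \frac{22623481933}{23470638006} \approx -0.96391$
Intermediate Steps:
$G{\left(h \right)} = 2 h$
$l = 223729$ ($l = \left(\left(-10\right) \left(-23\right) + 243\right)^{2} = \left(230 + 243\right)^{2} = 473^{2} = 223729$)
$\frac{l}{-233634} + \frac{G{\left(633 \right)}}{-200918} = \frac{223729}{-233634} + \frac{2 \cdot 633}{-200918} = 223729 \left(- \frac{1}{233634}\right) + 1266 \left(- \frac{1}{200918}\right) = - \frac{223729}{233634} - \frac{633}{100459} = - \frac{22623481933}{23470638006}$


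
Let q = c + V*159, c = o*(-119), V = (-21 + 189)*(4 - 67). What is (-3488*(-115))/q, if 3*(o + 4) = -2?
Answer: -601680/2523451 ≈ -0.23844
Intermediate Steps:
o = -14/3 (o = -4 + (1/3)*(-2) = -4 - 2/3 = -14/3 ≈ -4.6667)
V = -10584 (V = 168*(-63) = -10584)
c = 1666/3 (c = -14/3*(-119) = 1666/3 ≈ 555.33)
q = -5046902/3 (q = 1666/3 - 10584*159 = 1666/3 - 1682856 = -5046902/3 ≈ -1.6823e+6)
(-3488*(-115))/q = (-3488*(-115))/(-5046902/3) = 401120*(-3/5046902) = -601680/2523451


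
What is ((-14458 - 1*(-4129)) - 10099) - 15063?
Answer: -35491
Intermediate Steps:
((-14458 - 1*(-4129)) - 10099) - 15063 = ((-14458 + 4129) - 10099) - 15063 = (-10329 - 10099) - 15063 = -20428 - 15063 = -35491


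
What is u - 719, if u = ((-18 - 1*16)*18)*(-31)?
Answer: 18253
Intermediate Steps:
u = 18972 (u = ((-18 - 16)*18)*(-31) = -34*18*(-31) = -612*(-31) = 18972)
u - 719 = 18972 - 719 = 18253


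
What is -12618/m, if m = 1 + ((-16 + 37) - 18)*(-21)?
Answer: 6309/31 ≈ 203.52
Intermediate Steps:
m = -62 (m = 1 + (21 - 18)*(-21) = 1 + 3*(-21) = 1 - 63 = -62)
-12618/m = -12618/(-62) = -12618*(-1/62) = 6309/31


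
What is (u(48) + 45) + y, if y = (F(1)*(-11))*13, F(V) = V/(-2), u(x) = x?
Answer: 329/2 ≈ 164.50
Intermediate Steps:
F(V) = -V/2 (F(V) = V*(-1/2) = -V/2)
y = 143/2 (y = (-1/2*1*(-11))*13 = -1/2*(-11)*13 = (11/2)*13 = 143/2 ≈ 71.500)
(u(48) + 45) + y = (48 + 45) + 143/2 = 93 + 143/2 = 329/2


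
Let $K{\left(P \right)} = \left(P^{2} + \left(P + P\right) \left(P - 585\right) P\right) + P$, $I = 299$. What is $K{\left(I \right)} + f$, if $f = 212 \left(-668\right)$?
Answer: $-51189288$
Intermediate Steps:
$K{\left(P \right)} = P + P^{2} + 2 P^{2} \left(-585 + P\right)$ ($K{\left(P \right)} = \left(P^{2} + 2 P \left(-585 + P\right) P\right) + P = \left(P^{2} + 2 P^{2} \left(-585 + P\right)\right) + P = P + P^{2} + 2 P^{2} \left(-585 + P\right)$)
$f = -141616$
$K{\left(I \right)} + f = 299 \left(1 - 349531 + 2 \cdot 299^{2}\right) - 141616 = 299 \left(1 - 349531 + 2 \cdot 89401\right) - 141616 = 299 \left(1 - 349531 + 178802\right) - 141616 = 299 \left(-170728\right) - 141616 = -51047672 - 141616 = -51189288$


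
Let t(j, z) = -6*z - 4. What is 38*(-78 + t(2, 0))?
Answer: -3116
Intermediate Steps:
t(j, z) = -4 - 6*z
38*(-78 + t(2, 0)) = 38*(-78 + (-4 - 6*0)) = 38*(-78 + (-4 + 0)) = 38*(-78 - 4) = 38*(-82) = -3116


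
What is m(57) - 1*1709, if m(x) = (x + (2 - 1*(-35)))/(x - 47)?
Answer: -8498/5 ≈ -1699.6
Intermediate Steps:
m(x) = (37 + x)/(-47 + x) (m(x) = (x + (2 + 35))/(-47 + x) = (x + 37)/(-47 + x) = (37 + x)/(-47 + x))
m(57) - 1*1709 = (37 + 57)/(-47 + 57) - 1*1709 = 94/10 - 1709 = (1/10)*94 - 1709 = 47/5 - 1709 = -8498/5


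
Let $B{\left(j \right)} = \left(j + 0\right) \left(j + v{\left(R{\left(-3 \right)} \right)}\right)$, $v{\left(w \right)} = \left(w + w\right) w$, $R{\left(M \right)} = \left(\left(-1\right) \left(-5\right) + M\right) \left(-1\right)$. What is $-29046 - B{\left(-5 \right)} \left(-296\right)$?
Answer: $-33486$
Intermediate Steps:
$R{\left(M \right)} = -5 - M$ ($R{\left(M \right)} = \left(5 + M\right) \left(-1\right) = -5 - M$)
$v{\left(w \right)} = 2 w^{2}$ ($v{\left(w \right)} = 2 w w = 2 w^{2}$)
$B{\left(j \right)} = j \left(8 + j\right)$ ($B{\left(j \right)} = \left(j + 0\right) \left(j + 2 \left(-5 - -3\right)^{2}\right) = j \left(j + 2 \left(-5 + 3\right)^{2}\right) = j \left(j + 2 \left(-2\right)^{2}\right) = j \left(j + 2 \cdot 4\right) = j \left(j + 8\right) = j \left(8 + j\right)$)
$-29046 - B{\left(-5 \right)} \left(-296\right) = -29046 - - 5 \left(8 - 5\right) \left(-296\right) = -29046 - \left(-5\right) 3 \left(-296\right) = -29046 - \left(-15\right) \left(-296\right) = -29046 - 4440 = -33486$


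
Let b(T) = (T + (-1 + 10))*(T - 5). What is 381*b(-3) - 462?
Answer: -18750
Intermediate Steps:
b(T) = (-5 + T)*(9 + T) (b(T) = (T + 9)*(-5 + T) = (9 + T)*(-5 + T) = (-5 + T)*(9 + T))
381*b(-3) - 462 = 381*(-45 + (-3)**2 + 4*(-3)) - 462 = 381*(-45 + 9 - 12) - 462 = 381*(-48) - 462 = -18288 - 462 = -18750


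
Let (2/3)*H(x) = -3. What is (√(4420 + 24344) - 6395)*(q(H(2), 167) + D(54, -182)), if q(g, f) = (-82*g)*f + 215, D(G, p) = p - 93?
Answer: -393695385 + 369378*√799 ≈ -3.8325e+8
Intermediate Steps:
D(G, p) = -93 + p
H(x) = -9/2 (H(x) = (3/2)*(-3) = -9/2)
q(g, f) = 215 - 82*f*g (q(g, f) = -82*f*g + 215 = 215 - 82*f*g)
(√(4420 + 24344) - 6395)*(q(H(2), 167) + D(54, -182)) = (√(4420 + 24344) - 6395)*((215 - 82*167*(-9/2)) + (-93 - 182)) = (√28764 - 6395)*((215 + 61623) - 275) = (6*√799 - 6395)*(61838 - 275) = (-6395 + 6*√799)*61563 = -393695385 + 369378*√799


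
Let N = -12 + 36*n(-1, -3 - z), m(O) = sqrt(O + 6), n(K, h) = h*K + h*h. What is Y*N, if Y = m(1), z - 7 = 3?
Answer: 6540*sqrt(7) ≈ 17303.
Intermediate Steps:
z = 10 (z = 7 + 3 = 10)
n(K, h) = h**2 + K*h (n(K, h) = K*h + h**2 = h**2 + K*h)
m(O) = sqrt(6 + O)
Y = sqrt(7) (Y = sqrt(6 + 1) = sqrt(7) ≈ 2.6458)
N = 6540 (N = -12 + 36*((-3 - 1*10)*(-1 + (-3 - 1*10))) = -12 + 36*((-3 - 10)*(-1 + (-3 - 10))) = -12 + 36*(-13*(-1 - 13)) = -12 + 36*(-13*(-14)) = -12 + 36*182 = -12 + 6552 = 6540)
Y*N = sqrt(7)*6540 = 6540*sqrt(7)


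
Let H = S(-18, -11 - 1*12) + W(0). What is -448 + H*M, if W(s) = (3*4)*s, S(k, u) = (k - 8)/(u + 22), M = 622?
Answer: 15724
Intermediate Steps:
S(k, u) = (-8 + k)/(22 + u)
W(s) = 12*s
H = 26 (H = (-8 - 18)/(22 + (-11 - 1*12)) + 12*0 = -26/(22 + (-11 - 12)) + 0 = -26/(22 - 23) + 0 = -26/(-1) + 0 = -1*(-26) + 0 = 26 + 0 = 26)
-448 + H*M = -448 + 26*622 = -448 + 16172 = 15724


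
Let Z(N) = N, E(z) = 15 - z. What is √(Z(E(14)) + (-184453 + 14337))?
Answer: I*√170115 ≈ 412.45*I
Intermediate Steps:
√(Z(E(14)) + (-184453 + 14337)) = √((15 - 1*14) + (-184453 + 14337)) = √((15 - 14) - 170116) = √(1 - 170116) = √(-170115) = I*√170115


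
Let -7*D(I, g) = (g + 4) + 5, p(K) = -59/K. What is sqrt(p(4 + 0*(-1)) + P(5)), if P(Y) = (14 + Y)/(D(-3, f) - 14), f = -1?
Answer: 3*I*sqrt(19981)/106 ≈ 4.0006*I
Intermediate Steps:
D(I, g) = -9/7 - g/7 (D(I, g) = -((g + 4) + 5)/7 = -((4 + g) + 5)/7 = -(9 + g)/7 = -9/7 - g/7)
P(Y) = -49/53 - 7*Y/106 (P(Y) = (14 + Y)/((-9/7 - 1/7*(-1)) - 14) = (14 + Y)/((-9/7 + 1/7) - 14) = (14 + Y)/(-8/7 - 14) = (14 + Y)/(-106/7) = (14 + Y)*(-7/106) = -49/53 - 7*Y/106)
sqrt(p(4 + 0*(-1)) + P(5)) = sqrt(-59/(4 + 0*(-1)) + (-49/53 - 7/106*5)) = sqrt(-59/(4 + 0) + (-49/53 - 35/106)) = sqrt(-59/4 - 133/106) = sqrt(-3393/212) = 3*I*sqrt(19981)/106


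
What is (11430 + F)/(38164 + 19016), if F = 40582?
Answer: 13003/14295 ≈ 0.90962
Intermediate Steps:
(11430 + F)/(38164 + 19016) = (11430 + 40582)/(38164 + 19016) = 52012/57180 = 52012*(1/57180) = 13003/14295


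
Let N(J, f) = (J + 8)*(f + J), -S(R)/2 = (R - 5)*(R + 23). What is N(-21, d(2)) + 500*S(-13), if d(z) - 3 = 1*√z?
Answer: 180234 - 13*√2 ≈ 1.8022e+5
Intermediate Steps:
d(z) = 3 + √z (d(z) = 3 + 1*√z = 3 + √z)
S(R) = -2*(-5 + R)*(23 + R) (S(R) = -2*(R - 5)*(R + 23) = -2*(-5 + R)*(23 + R))
N(J, f) = (8 + J)*(J + f)
N(-21, d(2)) + 500*S(-13) = ((-21)² + 8*(-21) + 8*(3 + √2) - 21*(3 + √2)) + 500*(230 - 36*(-13) - 2*(-13)²) = (441 - 168 + (24 + 8*√2) + (-63 - 21*√2)) + 500*(230 + 468 - 2*169) = (234 - 13*√2) + 500*(230 + 468 - 338) = (234 - 13*√2) + 500*360 = (234 - 13*√2) + 180000 = 180234 - 13*√2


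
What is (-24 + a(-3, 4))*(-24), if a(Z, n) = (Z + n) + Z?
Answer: 624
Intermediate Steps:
a(Z, n) = n + 2*Z
(-24 + a(-3, 4))*(-24) = (-24 + (4 + 2*(-3)))*(-24) = (-24 + (4 - 6))*(-24) = (-24 - 2)*(-24) = -26*(-24) = 624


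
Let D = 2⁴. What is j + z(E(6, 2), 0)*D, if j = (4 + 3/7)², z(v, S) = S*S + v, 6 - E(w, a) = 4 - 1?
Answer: 3313/49 ≈ 67.612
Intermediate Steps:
E(w, a) = 3 (E(w, a) = 6 - (4 - 1) = 6 - 1*3 = 6 - 3 = 3)
D = 16
z(v, S) = v + S² (z(v, S) = S² + v = v + S²)
j = 961/49 (j = (4 + 3*(⅐))² = (4 + 3/7)² = (31/7)² = 961/49 ≈ 19.612)
j + z(E(6, 2), 0)*D = 961/49 + (3 + 0²)*16 = 961/49 + (3 + 0)*16 = 961/49 + 3*16 = 961/49 + 48 = 3313/49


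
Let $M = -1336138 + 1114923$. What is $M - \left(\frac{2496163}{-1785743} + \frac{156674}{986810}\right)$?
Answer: $- \frac{194910233599516101}{881094524915} \approx -2.2121 \cdot 10^{5}$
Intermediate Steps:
$M = -221215$
$M - \left(\frac{2496163}{-1785743} + \frac{156674}{986810}\right) = -221215 - \left(\frac{2496163}{-1785743} + \frac{156674}{986810}\right) = -221215 - \left(2496163 \left(- \frac{1}{1785743}\right) + 156674 \cdot \frac{1}{986810}\right) = -221215 - \left(- \frac{2496163}{1785743} + \frac{78337}{493405}\right) = -221215 - - \frac{1091729555624}{881094524915} = -221215 + \frac{1091729555624}{881094524915} = - \frac{194910233599516101}{881094524915}$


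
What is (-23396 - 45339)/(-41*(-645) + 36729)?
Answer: -68735/63174 ≈ -1.0880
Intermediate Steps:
(-23396 - 45339)/(-41*(-645) + 36729) = -68735/(26445 + 36729) = -68735/63174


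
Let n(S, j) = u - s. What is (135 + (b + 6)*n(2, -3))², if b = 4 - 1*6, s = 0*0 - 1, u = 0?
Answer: 19321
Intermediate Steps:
s = -1 (s = 0 - 1 = -1)
n(S, j) = 1 (n(S, j) = 0 - 1*(-1) = 0 + 1 = 1)
b = -2 (b = 4 - 6 = -2)
(135 + (b + 6)*n(2, -3))² = (135 + (-2 + 6)*1)² = (135 + 4*1)² = (135 + 4)² = 139² = 19321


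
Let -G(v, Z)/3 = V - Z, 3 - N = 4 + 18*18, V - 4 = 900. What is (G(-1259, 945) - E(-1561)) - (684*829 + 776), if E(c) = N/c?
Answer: -886162854/1561 ≈ -5.6769e+5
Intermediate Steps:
V = 904 (V = 4 + 900 = 904)
N = -325 (N = 3 - (4 + 18*18) = 3 - (4 + 324) = 3 - 1*328 = 3 - 328 = -325)
G(v, Z) = -2712 + 3*Z (G(v, Z) = -3*(904 - Z) = -2712 + 3*Z)
E(c) = -325/c
(G(-1259, 945) - E(-1561)) - (684*829 + 776) = ((-2712 + 3*945) - (-325)/(-1561)) - (684*829 + 776) = ((-2712 + 2835) - (-325)*(-1)/1561) - (567036 + 776) = (123 - 1*325/1561) - 1*567812 = (123 - 325/1561) - 567812 = 191678/1561 - 567812 = -886162854/1561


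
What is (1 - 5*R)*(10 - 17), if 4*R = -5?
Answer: -203/4 ≈ -50.750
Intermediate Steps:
R = -5/4 (R = (¼)*(-5) = -5/4 ≈ -1.2500)
(1 - 5*R)*(10 - 17) = (1 - 5*(-5/4))*(10 - 17) = (1 + 25/4)*(-7) = (29/4)*(-7) = -203/4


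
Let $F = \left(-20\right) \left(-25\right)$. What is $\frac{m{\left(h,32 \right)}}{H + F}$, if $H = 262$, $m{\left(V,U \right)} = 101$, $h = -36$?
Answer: $\frac{101}{762} \approx 0.13255$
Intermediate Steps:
$F = 500$
$\frac{m{\left(h,32 \right)}}{H + F} = \frac{101}{262 + 500} = \frac{101}{762}$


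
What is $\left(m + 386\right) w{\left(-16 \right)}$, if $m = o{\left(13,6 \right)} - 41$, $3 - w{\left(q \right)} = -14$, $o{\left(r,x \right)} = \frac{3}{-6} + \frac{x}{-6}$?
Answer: $\frac{11679}{2} \approx 5839.5$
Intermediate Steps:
$o{\left(r,x \right)} = - \frac{1}{2} - \frac{x}{6}$ ($o{\left(r,x \right)} = 3 \left(- \frac{1}{6}\right) + x \left(- \frac{1}{6}\right) = - \frac{1}{2} - \frac{x}{6}$)
$w{\left(q \right)} = 17$ ($w{\left(q \right)} = 3 - -14 = 3 + 14 = 17$)
$m = - \frac{85}{2}$ ($m = \left(- \frac{1}{2} - 1\right) - 41 = - \frac{3}{2} - 41 = - \frac{85}{2} \approx -42.5$)
$\left(m + 386\right) w{\left(-16 \right)} = \left(- \frac{85}{2} + 386\right) 17 = \frac{687}{2} \cdot 17 = \frac{11679}{2}$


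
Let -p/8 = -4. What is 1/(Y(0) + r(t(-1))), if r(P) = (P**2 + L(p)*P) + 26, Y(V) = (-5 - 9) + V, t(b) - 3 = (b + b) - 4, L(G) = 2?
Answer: 1/15 ≈ 0.066667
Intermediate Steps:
p = 32 (p = -8*(-4) = 32)
t(b) = -1 + 2*b (t(b) = 3 + ((b + b) - 4) = 3 + (2*b - 4) = 3 + (-4 + 2*b) = -1 + 2*b)
Y(V) = -14 + V
r(P) = 26 + P**2 + 2*P (r(P) = (P**2 + 2*P) + 26 = 26 + P**2 + 2*P)
1/(Y(0) + r(t(-1))) = 1/((-14 + 0) + (26 + (-1 + 2*(-1))**2 + 2*(-1 + 2*(-1)))) = 1/(-14 + (26 + (-1 - 2)**2 + 2*(-1 - 2))) = 1/(-14 + (26 + (-3)**2 + 2*(-3))) = 1/(-14 + (26 + 9 - 6)) = 1/(-14 + 29) = 1/15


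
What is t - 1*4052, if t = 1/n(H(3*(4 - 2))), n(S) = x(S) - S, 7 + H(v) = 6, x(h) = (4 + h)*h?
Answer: -8105/2 ≈ -4052.5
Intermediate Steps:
x(h) = h*(4 + h)
H(v) = -1 (H(v) = -7 + 6 = -1)
n(S) = -S + S*(4 + S) (n(S) = S*(4 + S) - S = -S + S*(4 + S))
t = -½ (t = 1/(-(3 - 1)) = 1/(-1*2) = 1/(-2) = -½ ≈ -0.50000)
t - 1*4052 = -½ - 1*4052 = -½ - 4052 = -8105/2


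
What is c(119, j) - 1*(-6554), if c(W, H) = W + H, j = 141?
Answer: 6814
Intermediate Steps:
c(W, H) = H + W
c(119, j) - 1*(-6554) = (141 + 119) - 1*(-6554) = 260 + 6554 = 6814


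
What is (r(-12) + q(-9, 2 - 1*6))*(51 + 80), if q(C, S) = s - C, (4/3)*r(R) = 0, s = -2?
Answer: 917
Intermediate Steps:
r(R) = 0 (r(R) = (3/4)*0 = 0)
q(C, S) = -2 - C
(r(-12) + q(-9, 2 - 1*6))*(51 + 80) = (0 + (-2 - 1*(-9)))*(51 + 80) = (0 + (-2 + 9))*131 = (0 + 7)*131 = 7*131 = 917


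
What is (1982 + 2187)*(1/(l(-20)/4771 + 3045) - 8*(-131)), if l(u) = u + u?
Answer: 63472971682659/14527655 ≈ 4.3691e+6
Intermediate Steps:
l(u) = 2*u
(1982 + 2187)*(1/(l(-20)/4771 + 3045) - 8*(-131)) = (1982 + 2187)*(1/((2*(-20))/4771 + 3045) - 8*(-131)) = 4169*(1/(-40*1/4771 + 3045) + 1048) = 4169*(1/(-40/4771 + 3045) + 1048) = 4169*(1/(14527655/4771) + 1048) = 4169*(4771/14527655 + 1048) = 4169*(15224987211/14527655) = 63472971682659/14527655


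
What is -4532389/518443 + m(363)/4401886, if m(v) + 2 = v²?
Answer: -19882746006873/2282126983498 ≈ -8.7124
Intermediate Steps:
m(v) = -2 + v²
-4532389/518443 + m(363)/4401886 = -4532389/518443 + (-2 + 363²)/4401886 = -4532389*1/518443 + (-2 + 131769)*(1/4401886) = -4532389/518443 + 131767*(1/4401886) = -4532389/518443 + 131767/4401886 = -19882746006873/2282126983498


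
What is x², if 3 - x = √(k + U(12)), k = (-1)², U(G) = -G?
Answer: (3 - I*√11)² ≈ -2.0 - 19.9*I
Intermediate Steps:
k = 1
x = 3 - I*√11 (x = 3 - √(1 - 1*12) = 3 - √(1 - 12) = 3 - √(-11) = 3 - I*√11 ≈ 3.0 - 3.3166*I)
x² = (3 - I*√11)²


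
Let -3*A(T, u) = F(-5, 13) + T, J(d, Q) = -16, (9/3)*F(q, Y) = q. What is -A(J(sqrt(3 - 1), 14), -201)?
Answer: -53/9 ≈ -5.8889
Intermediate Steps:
F(q, Y) = q/3
A(T, u) = 5/9 - T/3 (A(T, u) = -((1/3)*(-5) + T)/3 = -(-5/3 + T)/3 = 5/9 - T/3)
-A(J(sqrt(3 - 1), 14), -201) = -(5/9 - 1/3*(-16)) = -(5/9 + 16/3) = -1*53/9 = -53/9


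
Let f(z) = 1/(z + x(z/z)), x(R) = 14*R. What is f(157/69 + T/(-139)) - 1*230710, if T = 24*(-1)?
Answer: -36395185039/157753 ≈ -2.3071e+5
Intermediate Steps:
T = -24
f(z) = 1/(14 + z) (f(z) = 1/(z + 14*(z/z)) = 1/(z + 14*1) = 1/(z + 14) = 1/(14 + z))
f(157/69 + T/(-139)) - 1*230710 = 1/(14 + (157/69 - 24/(-139))) - 1*230710 = 1/(14 + (157*(1/69) - 24*(-1/139))) - 230710 = 1/(14 + (157/69 + 24/139)) - 230710 = 1/(14 + 23479/9591) - 230710 = 1/(157753/9591) - 230710 = 9591/157753 - 230710 = -36395185039/157753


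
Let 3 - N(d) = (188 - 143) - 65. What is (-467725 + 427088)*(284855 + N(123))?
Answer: -11576587286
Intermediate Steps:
N(d) = 23 (N(d) = 3 - ((188 - 143) - 65) = 3 - (45 - 65) = 3 - 1*(-20) = 3 + 20 = 23)
(-467725 + 427088)*(284855 + N(123)) = (-467725 + 427088)*(284855 + 23) = -40637*284878 = -11576587286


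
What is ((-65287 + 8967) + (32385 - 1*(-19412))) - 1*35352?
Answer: -39875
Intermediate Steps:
((-65287 + 8967) + (32385 - 1*(-19412))) - 1*35352 = (-56320 + (32385 + 19412)) - 35352 = (-56320 + 51797) - 35352 = -4523 - 35352 = -39875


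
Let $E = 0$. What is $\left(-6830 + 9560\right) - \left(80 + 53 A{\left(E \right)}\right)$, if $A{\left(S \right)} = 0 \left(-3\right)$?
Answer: $2650$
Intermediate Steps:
$A{\left(S \right)} = 0$
$\left(-6830 + 9560\right) - \left(80 + 53 A{\left(E \right)}\right) = \left(-6830 + 9560\right) - 80 = 2730 + \left(-80 + 0\right) = 2730 - 80 = 2650$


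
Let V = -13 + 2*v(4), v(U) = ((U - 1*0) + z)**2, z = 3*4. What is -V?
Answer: -499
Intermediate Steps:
z = 12
v(U) = (12 + U)**2 (v(U) = ((U - 1*0) + 12)**2 = ((U + 0) + 12)**2 = (U + 12)**2 = (12 + U)**2)
V = 499 (V = -13 + 2*(12 + 4)**2 = -13 + 2*16**2 = -13 + 2*256 = -13 + 512 = 499)
-V = -1*499 = -499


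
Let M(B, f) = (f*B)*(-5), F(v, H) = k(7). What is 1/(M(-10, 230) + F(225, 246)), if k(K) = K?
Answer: 1/11507 ≈ 8.6904e-5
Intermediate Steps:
F(v, H) = 7
M(B, f) = -5*B*f (M(B, f) = (B*f)*(-5) = -5*B*f)
1/(M(-10, 230) + F(225, 246)) = 1/(-5*(-10)*230 + 7) = 1/(11500 + 7) = 1/11507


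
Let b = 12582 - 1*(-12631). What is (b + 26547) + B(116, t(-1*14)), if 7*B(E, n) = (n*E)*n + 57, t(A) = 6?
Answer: 366553/7 ≈ 52365.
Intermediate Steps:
B(E, n) = 57/7 + E*n²/7 (B(E, n) = ((n*E)*n + 57)/7 = ((E*n)*n + 57)/7 = (E*n² + 57)/7 = (57 + E*n²)/7 = 57/7 + E*n²/7)
b = 25213 (b = 12582 + 12631 = 25213)
(b + 26547) + B(116, t(-1*14)) = (25213 + 26547) + (57/7 + (⅐)*116*6²) = 51760 + (57/7 + (⅐)*116*36) = 51760 + (57/7 + 4176/7) = 51760 + 4233/7 = 366553/7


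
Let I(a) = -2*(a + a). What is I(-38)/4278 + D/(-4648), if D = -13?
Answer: 381055/9942072 ≈ 0.038328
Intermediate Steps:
I(a) = -4*a
I(-38)/4278 + D/(-4648) = -4*(-38)/4278 - 13/(-4648) = 152*(1/4278) - 13*(-1/4648) = 76/2139 + 13/4648 = 381055/9942072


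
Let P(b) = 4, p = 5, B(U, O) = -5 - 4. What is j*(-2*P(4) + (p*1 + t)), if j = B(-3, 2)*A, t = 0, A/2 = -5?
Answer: -270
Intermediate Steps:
A = -10 (A = 2*(-5) = -10)
B(U, O) = -9
j = 90 (j = -9*(-10) = 90)
j*(-2*P(4) + (p*1 + t)) = 90*(-2*4 + (5*1 + 0)) = 90*(-8 + (5 + 0)) = 90*(-8 + 5) = 90*(-3) = -270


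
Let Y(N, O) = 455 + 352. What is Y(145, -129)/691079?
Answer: 807/691079 ≈ 0.0011677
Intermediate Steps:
Y(N, O) = 807
Y(145, -129)/691079 = 807/691079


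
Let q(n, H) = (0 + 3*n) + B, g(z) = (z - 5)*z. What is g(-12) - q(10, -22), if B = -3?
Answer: 177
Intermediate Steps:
g(z) = z*(-5 + z) (g(z) = (-5 + z)*z = z*(-5 + z))
q(n, H) = -3 + 3*n (q(n, H) = (0 + 3*n) - 3 = 3*n - 3 = -3 + 3*n)
g(-12) - q(10, -22) = -12*(-5 - 12) - (-3 + 3*10) = -12*(-17) - (-3 + 30) = 204 - 1*27 = 204 - 27 = 177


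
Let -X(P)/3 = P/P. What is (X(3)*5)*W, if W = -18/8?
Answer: 135/4 ≈ 33.750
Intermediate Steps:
X(P) = -3 (X(P) = -3*P/P = -3*1 = -3)
W = -9/4 (W = -18*⅛ = -9/4 ≈ -2.2500)
(X(3)*5)*W = -3*5*(-9/4) = -15*(-9/4) = 135/4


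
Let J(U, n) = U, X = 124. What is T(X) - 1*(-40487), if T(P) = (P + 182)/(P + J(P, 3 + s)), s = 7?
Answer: 5020541/124 ≈ 40488.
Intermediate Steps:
T(P) = (182 + P)/(2*P) (T(P) = (P + 182)/(P + P) = (182 + P)/((2*P)) = (182 + P)*(1/(2*P)) = (182 + P)/(2*P))
T(X) - 1*(-40487) = (1/2)*(182 + 124)/124 - 1*(-40487) = (1/2)*(1/124)*306 + 40487 = 153/124 + 40487 = 5020541/124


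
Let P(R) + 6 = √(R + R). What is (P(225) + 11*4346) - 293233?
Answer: -245433 + 15*√2 ≈ -2.4541e+5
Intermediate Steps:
P(R) = -6 + √2*√R (P(R) = -6 + √(R + R) = -6 + √(2*R) = -6 + √2*√R)
(P(225) + 11*4346) - 293233 = ((-6 + √2*√225) + 11*4346) - 293233 = ((-6 + √2*15) + 47806) - 293233 = ((-6 + 15*√2) + 47806) - 293233 = (47800 + 15*√2) - 293233 = -245433 + 15*√2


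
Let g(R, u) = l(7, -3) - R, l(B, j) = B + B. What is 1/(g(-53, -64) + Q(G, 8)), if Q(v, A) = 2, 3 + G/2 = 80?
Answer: 1/69 ≈ 0.014493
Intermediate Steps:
l(B, j) = 2*B
G = 154 (G = -6 + 2*80 = -6 + 160 = 154)
g(R, u) = 14 - R (g(R, u) = 2*7 - R = 14 - R)
1/(g(-53, -64) + Q(G, 8)) = 1/((14 - 1*(-53)) + 2) = 1/((14 + 53) + 2) = 1/(67 + 2) = 1/69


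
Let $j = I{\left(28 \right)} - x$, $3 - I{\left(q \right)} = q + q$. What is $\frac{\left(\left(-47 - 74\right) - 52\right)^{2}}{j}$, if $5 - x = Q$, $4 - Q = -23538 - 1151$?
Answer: $\frac{29929}{24635} \approx 1.2149$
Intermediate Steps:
$Q = 24693$ ($Q = 4 - \left(-23538 - 1151\right) = 4 - -24689 = 4 + 24689 = 24693$)
$I{\left(q \right)} = 3 - 2 q$ ($I{\left(q \right)} = 3 - \left(q + q\right) = 3 - 2 q$)
$x = -24688$ ($x = 5 - 24693 = -24688$)
$j = 24635$ ($j = \left(3 - 56\right) - -24688 = \left(3 - 56\right) + 24688 = -53 + 24688 = 24635$)
$\frac{\left(\left(-47 - 74\right) - 52\right)^{2}}{j} = \frac{\left(\left(-47 - 74\right) - 52\right)^{2}}{24635} = \left(-121 - 52\right)^{2} \cdot \frac{1}{24635} = \left(-173\right)^{2} \cdot \frac{1}{24635} = 29929 \cdot \frac{1}{24635} = \frac{29929}{24635}$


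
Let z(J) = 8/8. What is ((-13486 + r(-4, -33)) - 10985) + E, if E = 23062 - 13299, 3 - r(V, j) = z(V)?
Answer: -14706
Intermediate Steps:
z(J) = 1 (z(J) = 8*(⅛) = 1)
r(V, j) = 2 (r(V, j) = 3 - 1*1 = 3 - 1 = 2)
E = 9763
((-13486 + r(-4, -33)) - 10985) + E = ((-13486 + 2) - 10985) + 9763 = (-13484 - 10985) + 9763 = -24469 + 9763 = -14706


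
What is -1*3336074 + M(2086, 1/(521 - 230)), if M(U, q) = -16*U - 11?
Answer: -3369461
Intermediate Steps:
M(U, q) = -11 - 16*U
-1*3336074 + M(2086, 1/(521 - 230)) = -1*3336074 + (-11 - 16*2086) = -3336074 + (-11 - 33376) = -3336074 - 33387 = -3369461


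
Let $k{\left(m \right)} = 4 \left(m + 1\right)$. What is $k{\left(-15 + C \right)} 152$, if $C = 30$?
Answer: $9728$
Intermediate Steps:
$k{\left(m \right)} = 4 + 4 m$ ($k{\left(m \right)} = 4 \left(1 + m\right) = 4 + 4 m$)
$k{\left(-15 + C \right)} 152 = \left(4 + 4 \left(-15 + 30\right)\right) 152 = \left(4 + 4 \cdot 15\right) 152 = \left(4 + 60\right) 152 = 64 \cdot 152 = 9728$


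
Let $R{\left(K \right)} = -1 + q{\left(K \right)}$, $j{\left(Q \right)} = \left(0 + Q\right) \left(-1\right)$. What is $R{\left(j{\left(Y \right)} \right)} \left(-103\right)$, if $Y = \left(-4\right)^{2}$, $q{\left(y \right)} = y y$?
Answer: $-26265$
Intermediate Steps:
$q{\left(y \right)} = y^{2}$
$Y = 16$
$j{\left(Q \right)} = - Q$ ($j{\left(Q \right)} = Q \left(-1\right) = - Q$)
$R{\left(K \right)} = -1 + K^{2}$
$R{\left(j{\left(Y \right)} \right)} \left(-103\right) = \left(-1 + \left(\left(-1\right) 16\right)^{2}\right) \left(-103\right) = \left(-1 + \left(-16\right)^{2}\right) \left(-103\right) = \left(-1 + 256\right) \left(-103\right) = 255 \left(-103\right) = -26265$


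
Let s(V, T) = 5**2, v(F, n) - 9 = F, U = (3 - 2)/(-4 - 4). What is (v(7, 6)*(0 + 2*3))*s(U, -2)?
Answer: 2400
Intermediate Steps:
U = -1/8 (U = 1/(-8) = 1*(-1/8) = -1/8 ≈ -0.12500)
v(F, n) = 9 + F
s(V, T) = 25
(v(7, 6)*(0 + 2*3))*s(U, -2) = ((9 + 7)*(0 + 2*3))*25 = (16*(0 + 6))*25 = (16*6)*25 = 96*25 = 2400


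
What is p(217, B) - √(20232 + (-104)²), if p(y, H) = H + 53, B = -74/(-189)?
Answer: 10091/189 - 2*√7762 ≈ -122.81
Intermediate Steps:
B = 74/189 (B = -74*(-1/189) = 74/189 ≈ 0.39153)
p(y, H) = 53 + H
p(217, B) - √(20232 + (-104)²) = (53 + 74/189) - √(20232 + (-104)²) = 10091/189 - √(20232 + 10816) = 10091/189 - √31048 = 10091/189 - 2*√7762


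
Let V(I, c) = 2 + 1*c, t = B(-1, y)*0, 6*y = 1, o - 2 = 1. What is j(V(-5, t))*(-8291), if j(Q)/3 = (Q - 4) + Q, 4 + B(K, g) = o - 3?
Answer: 0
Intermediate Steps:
o = 3 (o = 2 + 1 = 3)
y = ⅙ (y = (⅙)*1 = ⅙ ≈ 0.16667)
B(K, g) = -4 (B(K, g) = -4 + (3 - 3) = -4 + 0 = -4)
t = 0 (t = -4*0 = 0)
V(I, c) = 2 + c
j(Q) = -12 + 6*Q (j(Q) = 3*((Q - 4) + Q) = 3*((-4 + Q) + Q) = 3*(-4 + 2*Q) = -12 + 6*Q)
j(V(-5, t))*(-8291) = (-12 + 6*(2 + 0))*(-8291) = (-12 + 6*2)*(-8291) = (-12 + 12)*(-8291) = 0*(-8291) = 0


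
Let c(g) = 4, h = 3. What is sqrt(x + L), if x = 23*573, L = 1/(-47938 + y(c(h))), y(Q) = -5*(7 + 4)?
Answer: sqrt(30355560309778)/47993 ≈ 114.80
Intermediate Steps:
y(Q) = -55 (y(Q) = -5*11 = -55)
L = -1/47993 (L = 1/(-47938 - 55) = 1/(-47993) = -1/47993 ≈ -2.0836e-5)
x = 13179
sqrt(x + L) = sqrt(13179 - 1/47993) = sqrt(632499746/47993) = sqrt(30355560309778)/47993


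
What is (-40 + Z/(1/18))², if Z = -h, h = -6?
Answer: 4624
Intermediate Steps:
Z = 6 (Z = -1*(-6) = 6)
(-40 + Z/(1/18))² = (-40 + 6/1/18)² = (-40 + 6/(1/18))² = (-40 + 18*6)² = (-40 + 108)² = 68² = 4624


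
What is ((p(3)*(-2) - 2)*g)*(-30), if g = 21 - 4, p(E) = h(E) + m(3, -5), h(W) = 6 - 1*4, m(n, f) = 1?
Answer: 4080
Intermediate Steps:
h(W) = 2 (h(W) = 6 - 4 = 2)
p(E) = 3 (p(E) = 2 + 1 = 3)
g = 17
((p(3)*(-2) - 2)*g)*(-30) = ((3*(-2) - 2)*17)*(-30) = ((-6 - 2)*17)*(-30) = -8*17*(-30) = -136*(-30) = 4080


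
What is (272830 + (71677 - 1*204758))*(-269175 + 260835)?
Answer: -1165506660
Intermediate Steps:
(272830 + (71677 - 1*204758))*(-269175 + 260835) = (272830 + (71677 - 204758))*(-8340) = (272830 - 133081)*(-8340) = 139749*(-8340) = -1165506660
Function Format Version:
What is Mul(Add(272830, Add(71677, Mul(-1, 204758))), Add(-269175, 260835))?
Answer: -1165506660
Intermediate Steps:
Mul(Add(272830, Add(71677, Mul(-1, 204758))), Add(-269175, 260835)) = Mul(Add(272830, Add(71677, -204758)), -8340) = Mul(Add(272830, -133081), -8340) = Mul(139749, -8340) = -1165506660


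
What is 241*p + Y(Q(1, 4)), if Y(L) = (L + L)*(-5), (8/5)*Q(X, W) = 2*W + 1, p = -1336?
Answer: -1288129/4 ≈ -3.2203e+5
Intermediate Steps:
Q(X, W) = 5/8 + 5*W/4 (Q(X, W) = 5*(2*W + 1)/8 = 5*(1 + 2*W)/8 = 5/8 + 5*W/4)
Y(L) = -10*L (Y(L) = (2*L)*(-5) = -10*L)
241*p + Y(Q(1, 4)) = 241*(-1336) - 10*(5/8 + (5/4)*4) = -321976 - 10*(5/8 + 5) = -321976 - 10*45/8 = -321976 - 225/4 = -1288129/4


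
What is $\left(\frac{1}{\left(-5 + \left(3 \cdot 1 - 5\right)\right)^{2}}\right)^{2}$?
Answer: $\frac{1}{2401} \approx 0.00041649$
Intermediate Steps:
$\left(\frac{1}{\left(-5 + \left(3 \cdot 1 - 5\right)\right)^{2}}\right)^{2} = \left(\frac{1}{\left(-5 + \left(3 - 5\right)\right)^{2}}\right)^{2} = \left(\frac{1}{\left(-5 - 2\right)^{2}}\right)^{2} = \left(\frac{1}{\left(-7\right)^{2}}\right)^{2} = \left(\frac{1}{49}\right)^{2} = \frac{1}{2401}$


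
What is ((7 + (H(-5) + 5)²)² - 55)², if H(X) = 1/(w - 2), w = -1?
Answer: 3922015876/6561 ≈ 5.9778e+5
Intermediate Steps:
H(X) = -⅓ (H(X) = 1/(-1 - 2) = 1/(-3) = -⅓)
((7 + (H(-5) + 5)²)² - 55)² = ((7 + (-⅓ + 5)²)² - 55)² = ((7 + (14/3)²)² - 55)² = ((7 + 196/9)² - 55)² = ((259/9)² - 55)² = (67081/81 - 55)² = (62626/81)² = 3922015876/6561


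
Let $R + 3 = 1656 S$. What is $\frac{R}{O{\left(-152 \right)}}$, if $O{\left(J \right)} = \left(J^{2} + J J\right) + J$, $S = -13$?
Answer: $- \frac{7177}{15352} \approx -0.4675$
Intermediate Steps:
$O{\left(J \right)} = J + 2 J^{2}$ ($O{\left(J \right)} = \left(J^{2} + J^{2}\right) + J = 2 J^{2} + J = J + 2 J^{2}$)
$R = -21531$ ($R = -3 + 1656 \left(-13\right) = -3 - 21528 = -21531$)
$\frac{R}{O{\left(-152 \right)}} = - \frac{21531}{\left(-152\right) \left(1 + 2 \left(-152\right)\right)} = - \frac{21531}{\left(-152\right) \left(1 - 304\right)} = - \frac{21531}{\left(-152\right) \left(-303\right)} = - \frac{21531}{46056} = \left(-21531\right) \frac{1}{46056} = - \frac{7177}{15352}$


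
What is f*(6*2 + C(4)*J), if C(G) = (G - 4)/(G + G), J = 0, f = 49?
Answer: 588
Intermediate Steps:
C(G) = (-4 + G)/(2*G) (C(G) = (-4 + G)/((2*G)) = (-4 + G)*(1/(2*G)) = (-4 + G)/(2*G))
f*(6*2 + C(4)*J) = 49*(6*2 + ((½)*(-4 + 4)/4)*0) = 49*(12 + ((½)*(¼)*0)*0) = 49*(12 + 0*0) = 49*(12 + 0) = 49*12 = 588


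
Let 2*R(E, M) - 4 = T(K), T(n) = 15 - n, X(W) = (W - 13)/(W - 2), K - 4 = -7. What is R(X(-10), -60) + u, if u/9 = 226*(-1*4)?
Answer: -8125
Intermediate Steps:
K = -3 (K = 4 - 7 = -3)
X(W) = (-13 + W)/(-2 + W)
R(E, M) = 11 (R(E, M) = 2 + (15 - 1*(-3))/2 = 2 + (15 + 3)/2 = 2 + (½)*18 = 2 + 9 = 11)
u = -8136 (u = 9*(226*(-1*4)) = 9*(226*(-4)) = 9*(-904) = -8136)
R(X(-10), -60) + u = 11 - 8136 = -8125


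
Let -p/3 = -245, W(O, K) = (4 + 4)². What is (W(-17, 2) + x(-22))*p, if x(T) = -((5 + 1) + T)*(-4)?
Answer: 0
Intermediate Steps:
W(O, K) = 64 (W(O, K) = 8² = 64)
p = 735 (p = -3*(-245) = 735)
x(T) = 24 + 4*T (x(T) = -(6 + T)*(-4) = (-6 - T)*(-4) = 24 + 4*T)
(W(-17, 2) + x(-22))*p = (64 + (24 + 4*(-22)))*735 = (64 + (24 - 88))*735 = (64 - 64)*735 = 0*735 = 0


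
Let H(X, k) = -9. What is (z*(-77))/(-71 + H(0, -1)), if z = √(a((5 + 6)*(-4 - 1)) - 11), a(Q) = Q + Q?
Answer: 847*I/80 ≈ 10.587*I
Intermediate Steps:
a(Q) = 2*Q
z = 11*I (z = √(2*((5 + 6)*(-4 - 1)) - 11) = √(2*(11*(-5)) - 11) = √(2*(-55) - 11) = √(-110 - 11) = √(-121) = 11*I ≈ 11.0*I)
(z*(-77))/(-71 + H(0, -1)) = ((11*I)*(-77))/(-71 - 9) = -847*I/(-80) = -847*I*(-1/80) = 847*I/80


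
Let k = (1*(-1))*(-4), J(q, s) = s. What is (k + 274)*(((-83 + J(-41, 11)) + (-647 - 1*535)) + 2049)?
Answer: 221010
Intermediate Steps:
k = 4 (k = -1*(-4) = 4)
(k + 274)*(((-83 + J(-41, 11)) + (-647 - 1*535)) + 2049) = (4 + 274)*(((-83 + 11) + (-647 - 1*535)) + 2049) = 278*((-72 + (-647 - 535)) + 2049) = 278*((-72 - 1182) + 2049) = 278*(-1254 + 2049) = 278*795 = 221010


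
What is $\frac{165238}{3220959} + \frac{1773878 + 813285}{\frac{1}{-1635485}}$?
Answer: $- \frac{13628735202918548507}{3220959} \approx -4.2313 \cdot 10^{12}$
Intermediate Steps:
$\frac{165238}{3220959} + \frac{1773878 + 813285}{\frac{1}{-1635485}} = 165238 \cdot \frac{1}{3220959} + \frac{2587163}{- \frac{1}{1635485}} = \frac{165238}{3220959} + 2587163 \left(-1635485\right) = \frac{165238}{3220959} - 4231266279055 = - \frac{13628735202918548507}{3220959}$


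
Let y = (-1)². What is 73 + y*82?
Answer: 155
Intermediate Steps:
y = 1
73 + y*82 = 73 + 1*82 = 73 + 82 = 155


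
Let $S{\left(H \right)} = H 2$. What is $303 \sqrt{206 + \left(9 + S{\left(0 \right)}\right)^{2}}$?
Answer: $303 \sqrt{287} \approx 5133.1$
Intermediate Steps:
$S{\left(H \right)} = 2 H$
$303 \sqrt{206 + \left(9 + S{\left(0 \right)}\right)^{2}} = 303 \sqrt{206 + \left(9 + 2 \cdot 0\right)^{2}} = 303 \sqrt{206 + \left(9 + 0\right)^{2}} = 303 \sqrt{206 + 9^{2}} = 303 \sqrt{206 + 81} = 303 \sqrt{287}$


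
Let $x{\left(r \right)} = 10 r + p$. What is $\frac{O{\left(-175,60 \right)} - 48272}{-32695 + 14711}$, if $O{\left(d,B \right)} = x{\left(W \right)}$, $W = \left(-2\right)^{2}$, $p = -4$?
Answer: $\frac{12059}{4496} \approx 2.6822$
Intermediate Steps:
$W = 4$
$x{\left(r \right)} = -4 + 10 r$ ($x{\left(r \right)} = 10 r - 4 = -4 + 10 r$)
$O{\left(d,B \right)} = 36$ ($O{\left(d,B \right)} = -4 + 10 \cdot 4 = -4 + 40 = 36$)
$\frac{O{\left(-175,60 \right)} - 48272}{-32695 + 14711} = \frac{36 - 48272}{-32695 + 14711} = - \frac{48236}{-17984} = \left(-48236\right) \left(- \frac{1}{17984}\right) = \frac{12059}{4496}$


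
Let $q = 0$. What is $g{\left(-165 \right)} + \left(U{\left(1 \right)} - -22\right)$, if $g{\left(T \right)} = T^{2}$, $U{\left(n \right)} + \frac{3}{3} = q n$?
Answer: $27246$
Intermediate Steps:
$U{\left(n \right)} = -1$ ($U{\left(n \right)} = -1 + 0 n = -1 + 0 = -1$)
$g{\left(-165 \right)} + \left(U{\left(1 \right)} - -22\right) = \left(-165\right)^{2} - -21 = 27225 + \left(-1 + 22\right) = 27225 + 21 = 27246$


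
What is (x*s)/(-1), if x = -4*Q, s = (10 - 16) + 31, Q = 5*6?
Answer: 3000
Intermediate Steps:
Q = 30
s = 25 (s = -6 + 31 = 25)
x = -120 (x = -4*30 = -120)
(x*s)/(-1) = -120*25/(-1) = -3000*(-1) = 3000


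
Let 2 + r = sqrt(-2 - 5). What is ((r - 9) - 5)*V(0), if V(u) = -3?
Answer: 48 - 3*I*sqrt(7) ≈ 48.0 - 7.9373*I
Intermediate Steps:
r = -2 + I*sqrt(7) (r = -2 + sqrt(-2 - 5) = -2 + sqrt(-7) = -2 + I*sqrt(7) ≈ -2.0 + 2.6458*I)
((r - 9) - 5)*V(0) = (((-2 + I*sqrt(7)) - 9) - 5)*(-3) = ((-11 + I*sqrt(7)) - 5)*(-3) = (-16 + I*sqrt(7))*(-3) = 48 - 3*I*sqrt(7)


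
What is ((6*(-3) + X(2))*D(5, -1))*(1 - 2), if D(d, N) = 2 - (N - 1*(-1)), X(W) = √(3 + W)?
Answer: 36 - 2*√5 ≈ 31.528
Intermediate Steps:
D(d, N) = 1 - N (D(d, N) = 2 - (N + 1) = 2 - (1 + N) = 2 + (-1 - N) = 1 - N)
((6*(-3) + X(2))*D(5, -1))*(1 - 2) = ((6*(-3) + √(3 + 2))*(1 - 1*(-1)))*(1 - 2) = ((-18 + √5)*(1 + 1))*(-1) = ((-18 + √5)*2)*(-1) = (-36 + 2*√5)*(-1) = 36 - 2*√5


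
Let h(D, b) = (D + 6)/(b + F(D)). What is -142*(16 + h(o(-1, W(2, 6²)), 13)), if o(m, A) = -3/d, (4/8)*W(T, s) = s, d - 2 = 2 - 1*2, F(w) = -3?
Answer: -23359/10 ≈ -2335.9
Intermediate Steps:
d = 2 (d = 2 + (2 - 1*2) = 2 + (2 - 2) = 2 + 0 = 2)
W(T, s) = 2*s
o(m, A) = -3/2
h(D, b) = (6 + D)/(-3 + b) (h(D, b) = (D + 6)/(b - 3) = (6 + D)/(-3 + b))
-142*(16 + h(o(-1, W(2, 6²)), 13)) = -142*(16 + (6 - 3/2)/(-3 + 13)) = -142*(16 + (9/2)/10) = -142*(16 + (⅒)*(9/2)) = -142*(16 + 9/20) = -142*329/20 = -23359/10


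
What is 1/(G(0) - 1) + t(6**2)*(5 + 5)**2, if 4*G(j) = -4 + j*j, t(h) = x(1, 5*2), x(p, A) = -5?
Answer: -1001/2 ≈ -500.50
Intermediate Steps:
t(h) = -5
G(j) = -1 + j**2/4 (G(j) = (-4 + j*j)/4 = (-4 + j**2)/4 = -1 + j**2/4)
1/(G(0) - 1) + t(6**2)*(5 + 5)**2 = 1/((-1 + (1/4)*0**2) - 1) - 5*(5 + 5)**2 = 1/((-1 + (1/4)*0) - 1) - 5*10**2 = 1/((-1 + 0) - 1) - 5*100 = 1/(-1 - 1) - 500 = 1/(-2) - 500 = -1/2 - 500 = -1001/2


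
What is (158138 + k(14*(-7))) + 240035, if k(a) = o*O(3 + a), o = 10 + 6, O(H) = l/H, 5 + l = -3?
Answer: 37826563/95 ≈ 3.9817e+5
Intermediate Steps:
l = -8 (l = -5 - 3 = -8)
O(H) = -8/H
o = 16
k(a) = -128/(3 + a) (k(a) = 16*(-8/(3 + a)) = -128/(3 + a))
(158138 + k(14*(-7))) + 240035 = (158138 - 128/(3 + 14*(-7))) + 240035 = (158138 - 128/(3 - 98)) + 240035 = (158138 - 128/(-95)) + 240035 = (158138 - 128*(-1/95)) + 240035 = (158138 + 128/95) + 240035 = 15023238/95 + 240035 = 37826563/95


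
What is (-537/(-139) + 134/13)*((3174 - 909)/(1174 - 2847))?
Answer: -57999855/3023111 ≈ -19.185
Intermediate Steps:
(-537/(-139) + 134/13)*((3174 - 909)/(1174 - 2847)) = (-537*(-1/139) + 134*(1/13))*(2265/(-1673)) = (537/139 + 134/13)*(2265*(-1/1673)) = (25607/1807)*(-2265/1673) = -57999855/3023111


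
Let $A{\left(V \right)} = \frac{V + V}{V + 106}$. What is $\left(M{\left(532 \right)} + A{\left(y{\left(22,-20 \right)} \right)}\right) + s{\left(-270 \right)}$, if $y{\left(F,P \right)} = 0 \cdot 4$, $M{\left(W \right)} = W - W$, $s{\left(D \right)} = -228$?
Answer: $-228$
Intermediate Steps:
$M{\left(W \right)} = 0$
$y{\left(F,P \right)} = 0$
$A{\left(V \right)} = \frac{2 V}{106 + V}$
$\left(M{\left(532 \right)} + A{\left(y{\left(22,-20 \right)} \right)}\right) + s{\left(-270 \right)} = \left(0 + 2 \cdot 0 \frac{1}{106 + 0}\right) - 228 = \left(0 + 2 \cdot 0 \cdot \frac{1}{106}\right) - 228 = \left(0 + 0\right) - 228 = 0 - 228 = -228$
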